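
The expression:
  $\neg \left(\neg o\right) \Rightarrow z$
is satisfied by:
  {z: True, o: False}
  {o: False, z: False}
  {o: True, z: True}


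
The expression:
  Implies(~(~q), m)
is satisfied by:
  {m: True, q: False}
  {q: False, m: False}
  {q: True, m: True}


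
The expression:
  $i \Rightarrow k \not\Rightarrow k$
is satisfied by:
  {i: False}


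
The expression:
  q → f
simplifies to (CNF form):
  f ∨ ¬q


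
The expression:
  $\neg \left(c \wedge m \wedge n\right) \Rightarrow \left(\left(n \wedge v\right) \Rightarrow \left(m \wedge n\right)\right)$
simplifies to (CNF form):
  $m \vee \neg n \vee \neg v$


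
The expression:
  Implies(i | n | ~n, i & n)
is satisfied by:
  {i: True, n: True}


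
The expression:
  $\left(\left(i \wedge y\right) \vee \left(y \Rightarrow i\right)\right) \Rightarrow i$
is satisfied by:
  {i: True, y: True}
  {i: True, y: False}
  {y: True, i: False}


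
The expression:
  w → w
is always true.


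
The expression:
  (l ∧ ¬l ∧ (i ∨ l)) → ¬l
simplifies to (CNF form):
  True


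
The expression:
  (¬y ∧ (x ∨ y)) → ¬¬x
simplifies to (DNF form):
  True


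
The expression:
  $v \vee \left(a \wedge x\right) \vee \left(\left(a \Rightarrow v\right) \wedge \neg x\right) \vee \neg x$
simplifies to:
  $a \vee v \vee \neg x$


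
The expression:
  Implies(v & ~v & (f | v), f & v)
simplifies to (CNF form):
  True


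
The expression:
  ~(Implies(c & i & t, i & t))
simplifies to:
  False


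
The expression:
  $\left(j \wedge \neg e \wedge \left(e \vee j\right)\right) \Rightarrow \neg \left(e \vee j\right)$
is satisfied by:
  {e: True, j: False}
  {j: False, e: False}
  {j: True, e: True}


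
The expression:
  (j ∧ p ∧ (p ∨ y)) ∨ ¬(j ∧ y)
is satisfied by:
  {p: True, y: False, j: False}
  {p: False, y: False, j: False}
  {j: True, p: True, y: False}
  {j: True, p: False, y: False}
  {y: True, p: True, j: False}
  {y: True, p: False, j: False}
  {y: True, j: True, p: True}


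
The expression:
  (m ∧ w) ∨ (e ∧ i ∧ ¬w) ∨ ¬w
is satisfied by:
  {m: True, w: False}
  {w: False, m: False}
  {w: True, m: True}


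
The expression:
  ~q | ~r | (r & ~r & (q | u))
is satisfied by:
  {q: False, r: False}
  {r: True, q: False}
  {q: True, r: False}


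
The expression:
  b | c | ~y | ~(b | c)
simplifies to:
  True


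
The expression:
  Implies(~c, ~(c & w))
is always true.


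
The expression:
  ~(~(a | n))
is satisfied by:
  {n: True, a: True}
  {n: True, a: False}
  {a: True, n: False}


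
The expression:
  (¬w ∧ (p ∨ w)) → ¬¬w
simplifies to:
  w ∨ ¬p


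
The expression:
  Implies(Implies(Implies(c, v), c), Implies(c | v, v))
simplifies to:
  v | ~c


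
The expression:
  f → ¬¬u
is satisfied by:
  {u: True, f: False}
  {f: False, u: False}
  {f: True, u: True}


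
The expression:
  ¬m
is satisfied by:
  {m: False}


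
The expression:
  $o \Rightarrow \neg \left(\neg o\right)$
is always true.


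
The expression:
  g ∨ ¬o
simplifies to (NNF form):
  g ∨ ¬o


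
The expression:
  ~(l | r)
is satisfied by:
  {r: False, l: False}


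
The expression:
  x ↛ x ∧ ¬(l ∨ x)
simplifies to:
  False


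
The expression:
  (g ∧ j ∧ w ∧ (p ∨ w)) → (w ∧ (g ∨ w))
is always true.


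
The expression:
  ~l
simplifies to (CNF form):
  ~l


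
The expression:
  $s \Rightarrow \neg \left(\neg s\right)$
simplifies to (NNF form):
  $\text{True}$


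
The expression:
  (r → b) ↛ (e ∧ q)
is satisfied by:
  {b: True, e: False, q: False, r: False}
  {b: False, e: False, q: False, r: False}
  {r: True, b: True, e: False, q: False}
  {b: True, q: True, r: False, e: False}
  {q: True, r: False, e: False, b: False}
  {r: True, q: True, b: True, e: False}
  {b: True, e: True, r: False, q: False}
  {e: True, r: False, q: False, b: False}
  {b: True, r: True, e: True, q: False}


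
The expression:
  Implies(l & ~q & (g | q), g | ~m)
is always true.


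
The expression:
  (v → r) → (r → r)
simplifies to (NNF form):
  True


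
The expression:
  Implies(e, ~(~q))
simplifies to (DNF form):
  q | ~e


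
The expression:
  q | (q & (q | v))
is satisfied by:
  {q: True}


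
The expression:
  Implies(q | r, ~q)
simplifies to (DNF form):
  ~q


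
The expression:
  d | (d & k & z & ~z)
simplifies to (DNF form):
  d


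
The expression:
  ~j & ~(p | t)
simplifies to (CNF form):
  ~j & ~p & ~t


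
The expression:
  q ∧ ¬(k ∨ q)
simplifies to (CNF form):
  False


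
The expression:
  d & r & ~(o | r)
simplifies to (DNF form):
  False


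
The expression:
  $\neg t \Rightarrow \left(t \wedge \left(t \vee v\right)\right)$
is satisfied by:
  {t: True}


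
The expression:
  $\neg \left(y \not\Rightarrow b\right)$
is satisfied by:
  {b: True, y: False}
  {y: False, b: False}
  {y: True, b: True}


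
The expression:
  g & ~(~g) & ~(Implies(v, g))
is never true.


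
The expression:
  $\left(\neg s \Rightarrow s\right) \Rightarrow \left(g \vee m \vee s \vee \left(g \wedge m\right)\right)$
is always true.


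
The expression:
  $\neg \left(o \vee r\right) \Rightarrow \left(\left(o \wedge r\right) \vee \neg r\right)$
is always true.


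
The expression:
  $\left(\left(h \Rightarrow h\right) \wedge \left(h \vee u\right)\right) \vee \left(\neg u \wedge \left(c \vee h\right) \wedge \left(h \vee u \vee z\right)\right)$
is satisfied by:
  {u: True, c: True, h: True, z: True}
  {u: True, c: True, h: True, z: False}
  {u: True, h: True, z: True, c: False}
  {u: True, h: True, z: False, c: False}
  {u: True, c: True, z: True, h: False}
  {u: True, c: True, z: False, h: False}
  {u: True, z: True, h: False, c: False}
  {u: True, z: False, h: False, c: False}
  {c: True, h: True, z: True, u: False}
  {c: True, h: True, z: False, u: False}
  {h: True, z: True, u: False, c: False}
  {h: True, u: False, z: False, c: False}
  {c: True, z: True, u: False, h: False}


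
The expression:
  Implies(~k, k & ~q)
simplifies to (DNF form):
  k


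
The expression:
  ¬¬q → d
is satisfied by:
  {d: True, q: False}
  {q: False, d: False}
  {q: True, d: True}


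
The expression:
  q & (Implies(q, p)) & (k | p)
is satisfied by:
  {p: True, q: True}


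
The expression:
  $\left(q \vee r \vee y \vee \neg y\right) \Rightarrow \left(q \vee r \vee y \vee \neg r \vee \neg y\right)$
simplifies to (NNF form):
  $\text{True}$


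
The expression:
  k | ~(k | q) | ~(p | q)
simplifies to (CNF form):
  k | ~q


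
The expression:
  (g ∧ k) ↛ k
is never true.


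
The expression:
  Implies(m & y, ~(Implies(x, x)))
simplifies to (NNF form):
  ~m | ~y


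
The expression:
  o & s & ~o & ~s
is never true.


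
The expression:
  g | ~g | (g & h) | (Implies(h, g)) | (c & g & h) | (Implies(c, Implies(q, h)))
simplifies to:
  True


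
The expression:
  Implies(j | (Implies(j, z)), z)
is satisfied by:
  {z: True}


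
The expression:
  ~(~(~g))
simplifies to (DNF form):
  ~g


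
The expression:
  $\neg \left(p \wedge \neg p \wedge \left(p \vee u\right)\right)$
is always true.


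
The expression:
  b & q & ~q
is never true.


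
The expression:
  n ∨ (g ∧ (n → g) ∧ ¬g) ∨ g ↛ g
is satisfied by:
  {n: True}


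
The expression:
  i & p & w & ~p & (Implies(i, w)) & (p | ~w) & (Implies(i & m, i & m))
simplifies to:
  False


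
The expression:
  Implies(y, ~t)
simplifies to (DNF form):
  ~t | ~y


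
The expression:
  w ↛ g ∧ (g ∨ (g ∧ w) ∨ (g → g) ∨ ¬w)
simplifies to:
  w ∧ ¬g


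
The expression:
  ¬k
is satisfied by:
  {k: False}


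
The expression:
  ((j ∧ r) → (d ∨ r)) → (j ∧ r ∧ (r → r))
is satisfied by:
  {r: True, j: True}


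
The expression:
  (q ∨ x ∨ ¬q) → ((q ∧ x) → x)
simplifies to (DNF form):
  True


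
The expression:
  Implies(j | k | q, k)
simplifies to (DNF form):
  k | (~j & ~q)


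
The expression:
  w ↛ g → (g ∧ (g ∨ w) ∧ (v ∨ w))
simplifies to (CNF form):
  g ∨ ¬w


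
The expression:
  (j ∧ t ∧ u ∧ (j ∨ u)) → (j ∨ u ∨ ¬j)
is always true.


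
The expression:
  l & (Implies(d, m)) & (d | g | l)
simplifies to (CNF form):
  l & (m | ~d)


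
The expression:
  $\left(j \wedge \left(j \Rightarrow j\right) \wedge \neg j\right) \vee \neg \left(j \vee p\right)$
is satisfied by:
  {p: False, j: False}


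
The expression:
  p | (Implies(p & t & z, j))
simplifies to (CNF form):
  True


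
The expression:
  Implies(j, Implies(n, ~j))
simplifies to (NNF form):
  ~j | ~n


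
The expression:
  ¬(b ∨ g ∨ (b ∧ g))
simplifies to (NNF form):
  ¬b ∧ ¬g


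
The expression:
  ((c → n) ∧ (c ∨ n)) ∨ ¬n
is always true.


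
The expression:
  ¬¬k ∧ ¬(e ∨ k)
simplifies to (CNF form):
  False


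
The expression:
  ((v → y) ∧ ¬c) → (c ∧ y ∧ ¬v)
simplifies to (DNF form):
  c ∨ (v ∧ ¬y)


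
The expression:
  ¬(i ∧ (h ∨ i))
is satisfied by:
  {i: False}


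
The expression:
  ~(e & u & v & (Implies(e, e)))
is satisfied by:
  {u: False, v: False, e: False}
  {e: True, u: False, v: False}
  {v: True, u: False, e: False}
  {e: True, v: True, u: False}
  {u: True, e: False, v: False}
  {e: True, u: True, v: False}
  {v: True, u: True, e: False}


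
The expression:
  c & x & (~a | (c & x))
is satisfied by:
  {c: True, x: True}


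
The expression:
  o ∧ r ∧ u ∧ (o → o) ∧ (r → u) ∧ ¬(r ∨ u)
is never true.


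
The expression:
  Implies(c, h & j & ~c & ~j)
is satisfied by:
  {c: False}


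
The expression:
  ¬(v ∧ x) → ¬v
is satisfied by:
  {x: True, v: False}
  {v: False, x: False}
  {v: True, x: True}


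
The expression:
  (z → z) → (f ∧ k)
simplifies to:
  f ∧ k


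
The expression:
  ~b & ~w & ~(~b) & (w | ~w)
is never true.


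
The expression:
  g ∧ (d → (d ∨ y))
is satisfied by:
  {g: True}


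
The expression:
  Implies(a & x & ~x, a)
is always true.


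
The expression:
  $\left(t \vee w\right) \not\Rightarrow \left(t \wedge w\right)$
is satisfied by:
  {t: True, w: False}
  {w: True, t: False}


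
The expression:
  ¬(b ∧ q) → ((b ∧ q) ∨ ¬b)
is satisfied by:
  {q: True, b: False}
  {b: False, q: False}
  {b: True, q: True}


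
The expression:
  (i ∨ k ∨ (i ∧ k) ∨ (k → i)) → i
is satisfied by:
  {i: True}


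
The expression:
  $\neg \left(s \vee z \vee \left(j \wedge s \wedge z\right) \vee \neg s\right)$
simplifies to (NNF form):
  $\text{False}$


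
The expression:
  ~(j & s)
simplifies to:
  ~j | ~s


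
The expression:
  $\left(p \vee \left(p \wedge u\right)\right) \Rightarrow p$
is always true.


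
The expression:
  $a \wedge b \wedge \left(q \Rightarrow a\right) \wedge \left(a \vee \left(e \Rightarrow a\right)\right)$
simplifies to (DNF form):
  $a \wedge b$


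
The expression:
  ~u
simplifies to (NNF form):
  ~u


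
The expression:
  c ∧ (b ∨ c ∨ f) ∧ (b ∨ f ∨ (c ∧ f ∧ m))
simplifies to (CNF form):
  c ∧ (b ∨ f)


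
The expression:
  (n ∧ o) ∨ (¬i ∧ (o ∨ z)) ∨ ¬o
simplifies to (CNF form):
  n ∨ ¬i ∨ ¬o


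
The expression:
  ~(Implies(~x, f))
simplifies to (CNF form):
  ~f & ~x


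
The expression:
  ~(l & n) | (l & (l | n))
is always true.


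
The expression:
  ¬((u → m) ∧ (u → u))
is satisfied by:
  {u: True, m: False}


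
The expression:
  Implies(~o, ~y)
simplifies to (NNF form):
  o | ~y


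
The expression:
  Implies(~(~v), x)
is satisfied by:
  {x: True, v: False}
  {v: False, x: False}
  {v: True, x: True}


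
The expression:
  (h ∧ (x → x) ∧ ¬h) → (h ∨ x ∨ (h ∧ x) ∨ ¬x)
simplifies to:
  True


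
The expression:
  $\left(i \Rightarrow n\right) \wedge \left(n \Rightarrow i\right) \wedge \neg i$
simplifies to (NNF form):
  $\neg i \wedge \neg n$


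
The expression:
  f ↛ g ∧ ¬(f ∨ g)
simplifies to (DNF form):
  False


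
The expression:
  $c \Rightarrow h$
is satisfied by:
  {h: True, c: False}
  {c: False, h: False}
  {c: True, h: True}


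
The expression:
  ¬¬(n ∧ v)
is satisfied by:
  {n: True, v: True}


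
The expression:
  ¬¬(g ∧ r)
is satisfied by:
  {r: True, g: True}


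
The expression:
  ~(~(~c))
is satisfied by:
  {c: False}


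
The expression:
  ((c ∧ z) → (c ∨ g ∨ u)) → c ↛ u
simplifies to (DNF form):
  c ∧ ¬u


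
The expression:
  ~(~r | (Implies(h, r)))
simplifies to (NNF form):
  False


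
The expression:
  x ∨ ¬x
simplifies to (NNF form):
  True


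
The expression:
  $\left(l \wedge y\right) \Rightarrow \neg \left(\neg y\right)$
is always true.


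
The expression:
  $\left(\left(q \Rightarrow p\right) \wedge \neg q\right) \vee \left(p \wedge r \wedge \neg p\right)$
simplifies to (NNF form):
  $\neg q$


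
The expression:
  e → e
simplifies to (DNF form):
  True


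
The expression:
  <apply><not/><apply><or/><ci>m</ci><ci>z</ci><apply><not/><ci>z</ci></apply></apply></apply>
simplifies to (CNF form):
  <false/>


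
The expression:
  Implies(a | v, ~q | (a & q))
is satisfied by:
  {a: True, v: False, q: False}
  {v: False, q: False, a: False}
  {a: True, q: True, v: False}
  {q: True, v: False, a: False}
  {a: True, v: True, q: False}
  {v: True, a: False, q: False}
  {a: True, q: True, v: True}


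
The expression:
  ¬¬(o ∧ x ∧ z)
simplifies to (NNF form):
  o ∧ x ∧ z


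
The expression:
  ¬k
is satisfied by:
  {k: False}


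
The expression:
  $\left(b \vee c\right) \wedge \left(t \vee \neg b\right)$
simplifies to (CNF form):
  $\left(b \vee c\right) \wedge \left(b \vee \neg b\right) \wedge \left(c \vee t\right) \wedge \left(t \vee \neg b\right)$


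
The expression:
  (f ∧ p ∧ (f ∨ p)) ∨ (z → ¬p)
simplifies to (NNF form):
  f ∨ ¬p ∨ ¬z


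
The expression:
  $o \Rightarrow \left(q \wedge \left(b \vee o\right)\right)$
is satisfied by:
  {q: True, o: False}
  {o: False, q: False}
  {o: True, q: True}


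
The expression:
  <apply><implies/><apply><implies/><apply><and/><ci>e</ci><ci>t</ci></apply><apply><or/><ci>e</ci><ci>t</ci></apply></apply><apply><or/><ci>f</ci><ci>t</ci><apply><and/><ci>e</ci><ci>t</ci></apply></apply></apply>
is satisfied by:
  {t: True, f: True}
  {t: True, f: False}
  {f: True, t: False}


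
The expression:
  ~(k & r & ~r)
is always true.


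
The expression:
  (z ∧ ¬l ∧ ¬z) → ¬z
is always true.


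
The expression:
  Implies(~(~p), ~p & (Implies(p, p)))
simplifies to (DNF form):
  ~p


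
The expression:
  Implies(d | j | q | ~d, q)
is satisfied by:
  {q: True}


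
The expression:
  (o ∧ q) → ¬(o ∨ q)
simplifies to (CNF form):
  ¬o ∨ ¬q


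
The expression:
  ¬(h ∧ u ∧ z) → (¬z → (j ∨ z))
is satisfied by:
  {z: True, j: True}
  {z: True, j: False}
  {j: True, z: False}


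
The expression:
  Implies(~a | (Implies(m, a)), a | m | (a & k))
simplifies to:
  a | m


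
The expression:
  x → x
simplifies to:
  True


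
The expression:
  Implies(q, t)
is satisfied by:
  {t: True, q: False}
  {q: False, t: False}
  {q: True, t: True}


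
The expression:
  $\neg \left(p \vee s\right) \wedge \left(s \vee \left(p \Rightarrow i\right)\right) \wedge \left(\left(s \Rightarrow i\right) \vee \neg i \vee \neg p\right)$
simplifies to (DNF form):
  $\neg p \wedge \neg s$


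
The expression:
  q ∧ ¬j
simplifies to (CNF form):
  q ∧ ¬j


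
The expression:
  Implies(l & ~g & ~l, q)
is always true.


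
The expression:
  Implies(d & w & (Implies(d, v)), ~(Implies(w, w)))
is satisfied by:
  {w: False, v: False, d: False}
  {d: True, w: False, v: False}
  {v: True, w: False, d: False}
  {d: True, v: True, w: False}
  {w: True, d: False, v: False}
  {d: True, w: True, v: False}
  {v: True, w: True, d: False}


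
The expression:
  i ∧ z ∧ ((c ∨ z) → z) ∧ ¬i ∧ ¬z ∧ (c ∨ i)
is never true.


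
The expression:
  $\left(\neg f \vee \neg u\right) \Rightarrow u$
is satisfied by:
  {u: True}


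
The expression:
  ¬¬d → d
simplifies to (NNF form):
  True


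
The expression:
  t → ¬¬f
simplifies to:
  f ∨ ¬t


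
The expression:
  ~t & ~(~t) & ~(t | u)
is never true.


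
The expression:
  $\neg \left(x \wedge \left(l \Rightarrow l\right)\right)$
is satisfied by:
  {x: False}


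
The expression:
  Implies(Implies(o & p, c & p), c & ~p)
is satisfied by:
  {c: True, o: True, p: False}
  {c: True, o: False, p: False}
  {p: True, o: True, c: False}


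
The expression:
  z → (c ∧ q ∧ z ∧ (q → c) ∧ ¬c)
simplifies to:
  ¬z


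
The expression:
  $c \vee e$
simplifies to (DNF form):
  $c \vee e$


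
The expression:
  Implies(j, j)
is always true.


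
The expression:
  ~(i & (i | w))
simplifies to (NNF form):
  ~i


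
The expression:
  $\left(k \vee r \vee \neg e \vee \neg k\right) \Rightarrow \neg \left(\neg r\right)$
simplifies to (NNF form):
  $r$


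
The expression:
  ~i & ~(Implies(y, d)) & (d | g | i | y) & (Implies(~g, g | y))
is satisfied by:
  {y: True, d: False, i: False}


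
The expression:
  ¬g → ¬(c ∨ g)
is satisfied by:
  {g: True, c: False}
  {c: False, g: False}
  {c: True, g: True}


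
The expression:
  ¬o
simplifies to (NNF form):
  ¬o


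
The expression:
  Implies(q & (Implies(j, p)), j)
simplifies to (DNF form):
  j | ~q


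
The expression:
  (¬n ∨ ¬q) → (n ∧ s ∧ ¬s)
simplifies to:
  n ∧ q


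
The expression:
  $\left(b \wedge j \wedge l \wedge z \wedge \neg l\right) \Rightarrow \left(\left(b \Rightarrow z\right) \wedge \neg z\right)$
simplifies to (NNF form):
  $\text{True}$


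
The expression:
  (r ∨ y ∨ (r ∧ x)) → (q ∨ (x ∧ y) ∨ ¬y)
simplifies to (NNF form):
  q ∨ x ∨ ¬y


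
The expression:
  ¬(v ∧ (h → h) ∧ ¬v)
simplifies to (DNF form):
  True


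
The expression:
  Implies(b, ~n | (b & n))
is always true.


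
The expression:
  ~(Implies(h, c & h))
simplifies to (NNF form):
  h & ~c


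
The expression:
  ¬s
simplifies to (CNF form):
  ¬s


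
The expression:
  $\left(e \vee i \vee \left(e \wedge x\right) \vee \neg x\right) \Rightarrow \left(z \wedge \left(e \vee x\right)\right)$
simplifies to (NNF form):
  $\left(e \vee x\right) \wedge \left(z \vee \neg e\right) \wedge \left(z \vee \neg i\right)$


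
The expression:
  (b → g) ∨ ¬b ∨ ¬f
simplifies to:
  g ∨ ¬b ∨ ¬f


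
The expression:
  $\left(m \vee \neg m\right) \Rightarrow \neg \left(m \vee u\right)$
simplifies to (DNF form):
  $\neg m \wedge \neg u$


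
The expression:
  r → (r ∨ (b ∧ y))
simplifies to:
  True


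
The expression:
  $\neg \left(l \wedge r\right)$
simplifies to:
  $\neg l \vee \neg r$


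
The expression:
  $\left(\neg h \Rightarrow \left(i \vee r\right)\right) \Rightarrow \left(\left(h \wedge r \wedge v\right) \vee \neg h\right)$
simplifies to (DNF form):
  $\left(r \wedge v\right) \vee \neg h$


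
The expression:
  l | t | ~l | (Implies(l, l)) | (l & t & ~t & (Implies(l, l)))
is always true.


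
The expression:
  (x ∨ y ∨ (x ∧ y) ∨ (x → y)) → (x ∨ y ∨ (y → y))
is always true.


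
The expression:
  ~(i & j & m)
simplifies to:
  ~i | ~j | ~m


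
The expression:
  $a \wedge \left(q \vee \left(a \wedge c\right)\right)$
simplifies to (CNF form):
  $a \wedge \left(c \vee q\right)$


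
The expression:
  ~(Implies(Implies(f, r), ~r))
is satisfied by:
  {r: True}


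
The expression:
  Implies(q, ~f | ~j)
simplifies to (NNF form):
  ~f | ~j | ~q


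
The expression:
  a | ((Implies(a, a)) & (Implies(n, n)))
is always true.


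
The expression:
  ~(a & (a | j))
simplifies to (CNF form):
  ~a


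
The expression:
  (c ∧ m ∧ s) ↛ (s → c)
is never true.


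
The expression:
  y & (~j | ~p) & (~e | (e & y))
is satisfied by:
  {y: True, p: False, j: False}
  {j: True, y: True, p: False}
  {p: True, y: True, j: False}


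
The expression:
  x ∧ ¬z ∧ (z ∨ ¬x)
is never true.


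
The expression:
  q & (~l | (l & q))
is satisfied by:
  {q: True}


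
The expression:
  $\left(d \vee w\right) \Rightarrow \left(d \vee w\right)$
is always true.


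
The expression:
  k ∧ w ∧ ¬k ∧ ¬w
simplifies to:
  False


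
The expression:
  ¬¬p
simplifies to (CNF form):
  p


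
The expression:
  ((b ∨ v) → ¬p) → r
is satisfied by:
  {r: True, v: True, p: True, b: True}
  {r: True, v: True, p: True, b: False}
  {r: True, p: True, b: True, v: False}
  {r: True, p: True, b: False, v: False}
  {r: True, v: True, b: True, p: False}
  {r: True, v: True, b: False, p: False}
  {r: True, b: True, p: False, v: False}
  {r: True, b: False, p: False, v: False}
  {v: True, p: True, b: True, r: False}
  {v: True, p: True, b: False, r: False}
  {p: True, b: True, r: False, v: False}


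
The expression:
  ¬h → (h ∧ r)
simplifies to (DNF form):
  h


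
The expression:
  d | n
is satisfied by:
  {n: True, d: True}
  {n: True, d: False}
  {d: True, n: False}


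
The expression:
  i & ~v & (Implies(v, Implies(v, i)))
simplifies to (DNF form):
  i & ~v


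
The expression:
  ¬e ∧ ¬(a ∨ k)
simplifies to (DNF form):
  ¬a ∧ ¬e ∧ ¬k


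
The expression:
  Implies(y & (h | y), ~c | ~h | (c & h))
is always true.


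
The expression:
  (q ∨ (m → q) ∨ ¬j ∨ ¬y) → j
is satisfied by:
  {j: True}


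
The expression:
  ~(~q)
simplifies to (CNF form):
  q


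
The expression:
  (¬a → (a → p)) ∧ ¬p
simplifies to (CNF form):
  ¬p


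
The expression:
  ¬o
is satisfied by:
  {o: False}


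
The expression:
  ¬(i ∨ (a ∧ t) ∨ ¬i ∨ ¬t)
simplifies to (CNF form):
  False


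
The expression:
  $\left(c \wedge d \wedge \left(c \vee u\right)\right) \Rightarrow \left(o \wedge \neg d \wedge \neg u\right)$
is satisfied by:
  {c: False, d: False}
  {d: True, c: False}
  {c: True, d: False}


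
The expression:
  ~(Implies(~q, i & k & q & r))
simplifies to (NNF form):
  ~q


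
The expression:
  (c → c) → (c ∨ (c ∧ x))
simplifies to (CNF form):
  c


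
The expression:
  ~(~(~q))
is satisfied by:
  {q: False}


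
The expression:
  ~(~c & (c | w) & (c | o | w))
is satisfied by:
  {c: True, w: False}
  {w: False, c: False}
  {w: True, c: True}


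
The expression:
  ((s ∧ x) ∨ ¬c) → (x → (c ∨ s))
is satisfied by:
  {c: True, s: True, x: False}
  {c: True, s: False, x: False}
  {s: True, c: False, x: False}
  {c: False, s: False, x: False}
  {x: True, c: True, s: True}
  {x: True, c: True, s: False}
  {x: True, s: True, c: False}


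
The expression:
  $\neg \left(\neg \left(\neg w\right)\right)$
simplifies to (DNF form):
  $\neg w$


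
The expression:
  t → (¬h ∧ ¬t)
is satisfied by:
  {t: False}


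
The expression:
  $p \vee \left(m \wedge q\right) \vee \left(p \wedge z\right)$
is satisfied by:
  {q: True, p: True, m: True}
  {q: True, p: True, m: False}
  {p: True, m: True, q: False}
  {p: True, m: False, q: False}
  {q: True, m: True, p: False}


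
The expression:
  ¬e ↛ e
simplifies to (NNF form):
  True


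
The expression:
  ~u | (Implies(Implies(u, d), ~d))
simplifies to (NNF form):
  ~d | ~u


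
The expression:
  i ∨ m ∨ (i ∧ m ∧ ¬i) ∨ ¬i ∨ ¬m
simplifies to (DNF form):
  True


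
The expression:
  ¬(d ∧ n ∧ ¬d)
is always true.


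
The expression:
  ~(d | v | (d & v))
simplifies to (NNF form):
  ~d & ~v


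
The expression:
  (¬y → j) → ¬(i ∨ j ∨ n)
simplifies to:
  ¬j ∧ (¬i ∨ ¬y) ∧ (¬n ∨ ¬y)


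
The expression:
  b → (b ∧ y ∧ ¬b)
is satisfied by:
  {b: False}


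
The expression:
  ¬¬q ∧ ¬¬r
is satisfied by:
  {r: True, q: True}


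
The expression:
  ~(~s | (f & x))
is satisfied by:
  {s: True, x: False, f: False}
  {f: True, s: True, x: False}
  {x: True, s: True, f: False}


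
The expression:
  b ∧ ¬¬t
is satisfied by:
  {t: True, b: True}


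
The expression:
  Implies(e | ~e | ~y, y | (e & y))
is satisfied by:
  {y: True}


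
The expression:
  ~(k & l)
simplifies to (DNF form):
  ~k | ~l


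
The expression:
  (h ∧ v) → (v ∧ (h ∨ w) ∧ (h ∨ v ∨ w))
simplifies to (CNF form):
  True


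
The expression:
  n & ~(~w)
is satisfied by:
  {w: True, n: True}


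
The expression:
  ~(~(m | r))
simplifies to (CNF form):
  m | r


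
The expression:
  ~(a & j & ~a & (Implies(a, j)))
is always true.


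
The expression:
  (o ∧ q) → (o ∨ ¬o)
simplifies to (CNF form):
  True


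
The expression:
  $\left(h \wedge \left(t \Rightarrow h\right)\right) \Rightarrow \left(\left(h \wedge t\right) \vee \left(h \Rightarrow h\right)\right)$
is always true.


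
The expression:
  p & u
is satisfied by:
  {p: True, u: True}


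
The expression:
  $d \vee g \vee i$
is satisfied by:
  {i: True, d: True, g: True}
  {i: True, d: True, g: False}
  {i: True, g: True, d: False}
  {i: True, g: False, d: False}
  {d: True, g: True, i: False}
  {d: True, g: False, i: False}
  {g: True, d: False, i: False}


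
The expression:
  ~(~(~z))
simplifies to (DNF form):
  ~z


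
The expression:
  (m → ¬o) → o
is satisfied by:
  {o: True}


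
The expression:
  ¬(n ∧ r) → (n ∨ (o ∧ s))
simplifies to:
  n ∨ (o ∧ s)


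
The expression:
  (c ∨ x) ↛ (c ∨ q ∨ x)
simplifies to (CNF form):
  False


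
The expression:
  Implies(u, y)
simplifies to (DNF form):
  y | ~u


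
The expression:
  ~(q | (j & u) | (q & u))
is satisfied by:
  {q: False, u: False, j: False}
  {j: True, q: False, u: False}
  {u: True, q: False, j: False}


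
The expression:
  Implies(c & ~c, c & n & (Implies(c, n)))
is always true.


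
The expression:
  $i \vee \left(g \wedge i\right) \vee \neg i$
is always true.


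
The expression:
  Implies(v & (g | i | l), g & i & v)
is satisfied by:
  {i: True, g: True, l: False, v: False}
  {i: True, l: True, g: True, v: False}
  {i: True, g: False, l: False, v: False}
  {i: True, l: True, g: False, v: False}
  {g: True, i: False, l: False, v: False}
  {l: True, g: True, i: False, v: False}
  {i: False, g: False, l: False, v: False}
  {l: True, i: False, g: False, v: False}
  {v: True, i: True, g: True, l: False}
  {v: True, l: True, i: True, g: True}
  {v: True, i: False, g: False, l: False}


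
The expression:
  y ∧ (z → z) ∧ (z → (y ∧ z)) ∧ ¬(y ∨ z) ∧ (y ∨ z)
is never true.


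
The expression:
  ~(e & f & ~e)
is always true.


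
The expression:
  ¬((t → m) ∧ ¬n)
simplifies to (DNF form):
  n ∨ (t ∧ ¬m)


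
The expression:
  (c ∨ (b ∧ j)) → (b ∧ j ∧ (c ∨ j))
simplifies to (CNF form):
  (b ∨ ¬c) ∧ (j ∨ ¬c)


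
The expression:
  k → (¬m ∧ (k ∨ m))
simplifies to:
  ¬k ∨ ¬m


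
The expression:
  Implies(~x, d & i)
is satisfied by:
  {i: True, x: True, d: True}
  {i: True, x: True, d: False}
  {x: True, d: True, i: False}
  {x: True, d: False, i: False}
  {i: True, d: True, x: False}


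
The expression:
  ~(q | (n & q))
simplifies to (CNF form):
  ~q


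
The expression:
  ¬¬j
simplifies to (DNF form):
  j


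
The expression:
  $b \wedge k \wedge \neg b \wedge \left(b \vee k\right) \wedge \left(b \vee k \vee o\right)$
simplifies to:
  $\text{False}$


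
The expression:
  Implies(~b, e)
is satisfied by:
  {b: True, e: True}
  {b: True, e: False}
  {e: True, b: False}


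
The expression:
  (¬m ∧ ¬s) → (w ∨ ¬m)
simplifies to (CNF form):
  True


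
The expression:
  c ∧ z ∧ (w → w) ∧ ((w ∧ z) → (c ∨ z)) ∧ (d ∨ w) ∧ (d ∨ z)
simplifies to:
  c ∧ z ∧ (d ∨ w)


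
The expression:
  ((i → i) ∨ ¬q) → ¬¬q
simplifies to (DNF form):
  q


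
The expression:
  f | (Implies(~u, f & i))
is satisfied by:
  {u: True, f: True}
  {u: True, f: False}
  {f: True, u: False}


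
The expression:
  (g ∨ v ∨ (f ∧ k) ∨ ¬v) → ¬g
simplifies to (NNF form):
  ¬g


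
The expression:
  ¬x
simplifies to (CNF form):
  ¬x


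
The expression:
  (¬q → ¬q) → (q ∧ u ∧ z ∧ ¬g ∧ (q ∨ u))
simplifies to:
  q ∧ u ∧ z ∧ ¬g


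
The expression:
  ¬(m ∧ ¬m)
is always true.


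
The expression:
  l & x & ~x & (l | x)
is never true.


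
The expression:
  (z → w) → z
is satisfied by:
  {z: True}


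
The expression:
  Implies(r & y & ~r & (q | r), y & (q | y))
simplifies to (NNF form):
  True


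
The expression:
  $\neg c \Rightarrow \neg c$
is always true.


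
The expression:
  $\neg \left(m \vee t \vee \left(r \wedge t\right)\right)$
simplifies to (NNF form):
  $\neg m \wedge \neg t$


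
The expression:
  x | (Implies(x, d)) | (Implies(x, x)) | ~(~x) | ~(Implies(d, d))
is always true.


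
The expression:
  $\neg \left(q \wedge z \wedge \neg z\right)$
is always true.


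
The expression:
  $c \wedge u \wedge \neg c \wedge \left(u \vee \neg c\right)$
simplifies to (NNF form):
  $\text{False}$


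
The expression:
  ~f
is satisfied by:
  {f: False}


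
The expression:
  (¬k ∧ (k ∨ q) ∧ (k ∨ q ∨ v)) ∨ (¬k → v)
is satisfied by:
  {k: True, q: True, v: True}
  {k: True, q: True, v: False}
  {k: True, v: True, q: False}
  {k: True, v: False, q: False}
  {q: True, v: True, k: False}
  {q: True, v: False, k: False}
  {v: True, q: False, k: False}


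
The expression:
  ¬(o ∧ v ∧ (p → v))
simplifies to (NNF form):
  ¬o ∨ ¬v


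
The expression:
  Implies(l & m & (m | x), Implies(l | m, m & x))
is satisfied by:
  {x: True, l: False, m: False}
  {l: False, m: False, x: False}
  {x: True, m: True, l: False}
  {m: True, l: False, x: False}
  {x: True, l: True, m: False}
  {l: True, x: False, m: False}
  {x: True, m: True, l: True}


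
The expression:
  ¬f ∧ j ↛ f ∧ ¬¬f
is never true.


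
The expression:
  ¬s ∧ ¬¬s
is never true.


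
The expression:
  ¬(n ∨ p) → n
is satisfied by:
  {n: True, p: True}
  {n: True, p: False}
  {p: True, n: False}


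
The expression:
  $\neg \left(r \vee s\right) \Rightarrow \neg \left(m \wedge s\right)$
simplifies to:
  $\text{True}$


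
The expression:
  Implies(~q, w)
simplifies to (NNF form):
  q | w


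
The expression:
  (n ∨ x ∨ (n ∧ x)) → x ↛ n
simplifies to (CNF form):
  ¬n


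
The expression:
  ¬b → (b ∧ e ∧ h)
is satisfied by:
  {b: True}


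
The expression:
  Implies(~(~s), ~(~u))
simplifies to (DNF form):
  u | ~s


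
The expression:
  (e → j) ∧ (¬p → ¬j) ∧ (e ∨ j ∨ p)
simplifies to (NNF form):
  p ∧ (j ∨ ¬e)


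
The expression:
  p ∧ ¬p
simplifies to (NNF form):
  False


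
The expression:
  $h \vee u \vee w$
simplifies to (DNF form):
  $h \vee u \vee w$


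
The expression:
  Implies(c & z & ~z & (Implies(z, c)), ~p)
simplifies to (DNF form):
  True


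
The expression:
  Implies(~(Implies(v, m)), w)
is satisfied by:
  {w: True, m: True, v: False}
  {w: True, v: False, m: False}
  {m: True, v: False, w: False}
  {m: False, v: False, w: False}
  {w: True, m: True, v: True}
  {w: True, v: True, m: False}
  {m: True, v: True, w: False}


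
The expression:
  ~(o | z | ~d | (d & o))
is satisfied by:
  {d: True, o: False, z: False}


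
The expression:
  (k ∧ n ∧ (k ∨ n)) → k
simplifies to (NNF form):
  True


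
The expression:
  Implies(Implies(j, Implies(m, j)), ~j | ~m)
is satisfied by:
  {m: False, j: False}
  {j: True, m: False}
  {m: True, j: False}


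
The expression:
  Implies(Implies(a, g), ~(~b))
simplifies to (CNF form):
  (a | b) & (b | ~g)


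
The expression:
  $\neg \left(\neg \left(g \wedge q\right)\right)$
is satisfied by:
  {g: True, q: True}


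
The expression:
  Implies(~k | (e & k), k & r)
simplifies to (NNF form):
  k & (r | ~e)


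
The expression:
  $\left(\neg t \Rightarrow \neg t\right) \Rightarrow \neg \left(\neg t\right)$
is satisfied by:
  {t: True}


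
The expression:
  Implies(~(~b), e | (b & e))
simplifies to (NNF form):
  e | ~b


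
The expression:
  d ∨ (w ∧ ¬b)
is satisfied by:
  {d: True, w: True, b: False}
  {d: True, w: False, b: False}
  {b: True, d: True, w: True}
  {b: True, d: True, w: False}
  {w: True, b: False, d: False}


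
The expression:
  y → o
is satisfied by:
  {o: True, y: False}
  {y: False, o: False}
  {y: True, o: True}


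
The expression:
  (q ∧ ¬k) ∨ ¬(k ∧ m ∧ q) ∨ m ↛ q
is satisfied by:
  {k: False, q: False, m: False}
  {m: True, k: False, q: False}
  {q: True, k: False, m: False}
  {m: True, q: True, k: False}
  {k: True, m: False, q: False}
  {m: True, k: True, q: False}
  {q: True, k: True, m: False}


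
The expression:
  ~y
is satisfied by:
  {y: False}


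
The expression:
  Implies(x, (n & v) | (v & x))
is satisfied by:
  {v: True, x: False}
  {x: False, v: False}
  {x: True, v: True}


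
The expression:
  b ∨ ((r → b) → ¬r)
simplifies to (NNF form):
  True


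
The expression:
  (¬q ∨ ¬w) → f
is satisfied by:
  {w: True, f: True, q: True}
  {w: True, f: True, q: False}
  {f: True, q: True, w: False}
  {f: True, q: False, w: False}
  {w: True, q: True, f: False}


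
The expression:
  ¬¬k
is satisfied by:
  {k: True}


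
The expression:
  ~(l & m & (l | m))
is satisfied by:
  {l: False, m: False}
  {m: True, l: False}
  {l: True, m: False}


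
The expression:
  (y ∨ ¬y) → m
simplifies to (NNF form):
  m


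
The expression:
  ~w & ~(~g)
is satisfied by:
  {g: True, w: False}


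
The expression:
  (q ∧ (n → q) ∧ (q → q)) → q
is always true.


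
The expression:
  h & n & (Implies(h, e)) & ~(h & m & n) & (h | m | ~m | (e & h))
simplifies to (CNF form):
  e & h & n & ~m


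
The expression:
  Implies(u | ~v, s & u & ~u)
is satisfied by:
  {v: True, u: False}


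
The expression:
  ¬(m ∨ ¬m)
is never true.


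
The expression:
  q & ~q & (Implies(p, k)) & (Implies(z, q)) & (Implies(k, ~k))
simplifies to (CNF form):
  False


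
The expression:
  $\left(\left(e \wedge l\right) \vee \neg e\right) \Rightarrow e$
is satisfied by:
  {e: True}


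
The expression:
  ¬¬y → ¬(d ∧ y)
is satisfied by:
  {d: False, y: False}
  {y: True, d: False}
  {d: True, y: False}


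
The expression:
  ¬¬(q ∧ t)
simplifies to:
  q ∧ t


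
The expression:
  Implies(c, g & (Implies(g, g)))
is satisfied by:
  {g: True, c: False}
  {c: False, g: False}
  {c: True, g: True}


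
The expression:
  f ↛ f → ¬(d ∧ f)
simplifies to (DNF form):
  True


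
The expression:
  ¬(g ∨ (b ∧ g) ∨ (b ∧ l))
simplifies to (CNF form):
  ¬g ∧ (¬b ∨ ¬l)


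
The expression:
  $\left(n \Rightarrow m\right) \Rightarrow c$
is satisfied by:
  {c: True, n: True, m: False}
  {c: True, n: False, m: False}
  {c: True, m: True, n: True}
  {c: True, m: True, n: False}
  {n: True, m: False, c: False}


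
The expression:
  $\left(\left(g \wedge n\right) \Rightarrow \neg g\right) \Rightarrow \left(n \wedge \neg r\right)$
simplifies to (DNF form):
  $\left(g \wedge n\right) \vee \left(n \wedge \neg r\right)$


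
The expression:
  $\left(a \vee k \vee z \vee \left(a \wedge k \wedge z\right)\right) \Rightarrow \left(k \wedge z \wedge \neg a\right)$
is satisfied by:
  {z: False, a: False, k: False}
  {k: True, z: True, a: False}


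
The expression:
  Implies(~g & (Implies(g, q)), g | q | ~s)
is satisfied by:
  {q: True, g: True, s: False}
  {q: True, s: False, g: False}
  {g: True, s: False, q: False}
  {g: False, s: False, q: False}
  {q: True, g: True, s: True}
  {q: True, s: True, g: False}
  {g: True, s: True, q: False}


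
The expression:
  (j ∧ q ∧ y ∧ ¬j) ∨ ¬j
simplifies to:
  ¬j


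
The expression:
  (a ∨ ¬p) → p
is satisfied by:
  {p: True}


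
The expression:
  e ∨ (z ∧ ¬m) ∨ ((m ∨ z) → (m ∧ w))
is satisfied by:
  {w: True, e: True, m: False}
  {w: True, m: False, e: False}
  {e: True, m: False, w: False}
  {e: False, m: False, w: False}
  {w: True, e: True, m: True}
  {w: True, m: True, e: False}
  {e: True, m: True, w: False}


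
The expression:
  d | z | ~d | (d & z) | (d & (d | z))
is always true.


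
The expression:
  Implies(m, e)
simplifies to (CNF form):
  e | ~m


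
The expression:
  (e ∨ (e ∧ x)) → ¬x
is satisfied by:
  {e: False, x: False}
  {x: True, e: False}
  {e: True, x: False}


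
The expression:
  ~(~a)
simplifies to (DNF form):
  a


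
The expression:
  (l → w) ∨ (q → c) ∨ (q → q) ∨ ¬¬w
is always true.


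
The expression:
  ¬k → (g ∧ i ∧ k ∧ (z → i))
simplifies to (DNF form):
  k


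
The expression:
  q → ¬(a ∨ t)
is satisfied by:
  {a: False, q: False, t: False}
  {t: True, a: False, q: False}
  {a: True, t: False, q: False}
  {t: True, a: True, q: False}
  {q: True, t: False, a: False}


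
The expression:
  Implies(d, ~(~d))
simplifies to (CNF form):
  True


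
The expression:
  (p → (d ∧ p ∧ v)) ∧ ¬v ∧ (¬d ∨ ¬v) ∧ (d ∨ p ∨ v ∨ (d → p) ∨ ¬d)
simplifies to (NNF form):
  ¬p ∧ ¬v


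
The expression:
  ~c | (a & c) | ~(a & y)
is always true.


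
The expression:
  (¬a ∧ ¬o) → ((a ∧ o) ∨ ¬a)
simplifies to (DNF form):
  True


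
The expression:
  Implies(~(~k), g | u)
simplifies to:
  g | u | ~k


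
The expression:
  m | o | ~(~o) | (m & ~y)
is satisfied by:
  {o: True, m: True}
  {o: True, m: False}
  {m: True, o: False}


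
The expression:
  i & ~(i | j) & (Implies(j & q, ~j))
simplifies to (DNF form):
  False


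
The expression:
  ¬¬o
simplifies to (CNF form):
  o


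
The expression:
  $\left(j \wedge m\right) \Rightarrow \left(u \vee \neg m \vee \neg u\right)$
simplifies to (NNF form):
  $\text{True}$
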